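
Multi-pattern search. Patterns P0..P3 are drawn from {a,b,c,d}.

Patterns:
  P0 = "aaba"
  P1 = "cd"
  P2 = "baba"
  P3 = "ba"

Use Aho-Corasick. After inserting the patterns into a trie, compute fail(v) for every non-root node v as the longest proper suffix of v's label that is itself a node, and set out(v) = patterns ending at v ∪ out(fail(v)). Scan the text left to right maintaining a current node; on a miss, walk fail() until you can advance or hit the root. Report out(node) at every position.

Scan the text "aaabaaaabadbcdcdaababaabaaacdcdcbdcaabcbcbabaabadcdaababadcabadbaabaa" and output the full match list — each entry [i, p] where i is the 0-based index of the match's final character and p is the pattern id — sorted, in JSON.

Construct AC machine:
Trie nodes:
  0='ε' goto a→1 b→7 c→5
  1='a' goto a→2
  2='aa' goto b→3
  3='aab' goto a→4
  4='aaba' goto ·  ←P0
  5='c' goto d→6
  6='cd' goto ·  ←P1
  7='b' goto a→8
  8='ba' goto b→9  ←P3
  9='bab' goto a→10
  10='baba' goto ·  ←P2

Failure links (BFS by depth):
  n1('a'): parent n0 fail=0; on 'a' 0 → fail=0;  out ∅∪∅=∅
  n5('c'): parent n0 fail=0; on 'c' 0 → fail=0;  out ∅∪∅=∅
  n7('b'): parent n0 fail=0; on 'b' 0 → fail=0;  out ∅∪∅=∅
  n2('aa'): parent n1 fail=0; on 'a' 0 → fail=1;  out ∅∪∅=∅
  n6('cd'): parent n5 fail=0; on 'd' 0 → fail=0;  out {1}∪∅={1}
  n8('ba'): parent n7 fail=0; on 'a' 0 → fail=1;  out {3}∪∅={3}
  n3('aab'): parent n2 fail=1; on 'b' 1→0 → fail=7;  out ∅∪∅=∅
  n9('bab'): parent n8 fail=1; on 'b' 1→0 → fail=7;  out ∅∪∅=∅
  n4('aaba'): parent n3 fail=7; on 'a' 7 → fail=8;  out {0}∪{3}={0,3}
  n10('baba'): parent n9 fail=7; on 'a' 7 → fail=8;  out {2}∪{3}={2,3}

Scan:
i=0 'a': node 0→1
i=1 'a': node 1→2
i=2 'a': node 2→2 ·f
i=3 'b': node 2→3
i=4 'a': node 3→4  emit P0@[1:4],P3@[3:4]
i=5 'a': node 4→2 ·f
i=6 'a': node 2→2 ·f
i=7 'a': node 2→2 ·f
i=8 'b': node 2→3
i=9 'a': node 3→4  emit P0@[6:9],P3@[8:9]
i=10 'd': node 4→0 ·f
i=11 'b': node 0→7
i=12 'c': node 7→5 ·f
i=13 'd': node 5→6  emit P1@[12:13]
i=14 'c': node 6→5 ·f
i=15 'd': node 5→6  emit P1@[14:15]
i=16 'a': node 6→1 ·f
i=17 'a': node 1→2
i=18 'b': node 2→3
i=19 'a': node 3→4  emit P0@[16:19],P3@[18:19]
i=20 'b': node 4→9 ·f
i=21 'a': node 9→10  emit P2@[18:21],P3@[20:21]
i=22 'a': node 10→2 ·f
i=23 'b': node 2→3
i=24 'a': node 3→4  emit P0@[21:24],P3@[23:24]
i=25 'a': node 4→2 ·f
i=26 'a': node 2→2 ·f
i=27 'c': node 2→5 ·f
i=28 'd': node 5→6  emit P1@[27:28]
i=29 'c': node 6→5 ·f
i=30 'd': node 5→6  emit P1@[29:30]
i=31 'c': node 6→5 ·f
i=32 'b': node 5→7 ·f
i=33 'd': node 7→0 ·f
i=34 'c': node 0→5
i=35 'a': node 5→1 ·f
i=36 'a': node 1→2
i=37 'b': node 2→3
i=38 'c': node 3→5 ·f
i=39 'b': node 5→7 ·f
i=40 'c': node 7→5 ·f
i=41 'b': node 5→7 ·f
i=42 'a': node 7→8  emit P3@[41:42]
i=43 'b': node 8→9
i=44 'a': node 9→10  emit P2@[41:44],P3@[43:44]
i=45 'a': node 10→2 ·f
i=46 'b': node 2→3
i=47 'a': node 3→4  emit P0@[44:47],P3@[46:47]
i=48 'd': node 4→0 ·f
i=49 'c': node 0→5
i=50 'd': node 5→6  emit P1@[49:50]
i=51 'a': node 6→1 ·f
i=52 'a': node 1→2
i=53 'b': node 2→3
i=54 'a': node 3→4  emit P0@[51:54],P3@[53:54]
i=55 'b': node 4→9 ·f
i=56 'a': node 9→10  emit P2@[53:56],P3@[55:56]
i=57 'd': node 10→0 ·f
i=58 'c': node 0→5
i=59 'a': node 5→1 ·f
i=60 'b': node 1→7 ·f
i=61 'a': node 7→8  emit P3@[60:61]
i=62 'd': node 8→0 ·f
i=63 'b': node 0→7
i=64 'a': node 7→8  emit P3@[63:64]
i=65 'a': node 8→2 ·f
i=66 'b': node 2→3
i=67 'a': node 3→4  emit P0@[64:67],P3@[66:67]
i=68 'a': node 4→2 ·f

Result: [[4,0],[4,3],[9,0],[9,3],[13,1],[15,1],[19,0],[19,3],[21,2],[21,3],[24,0],[24,3],[28,1],[30,1],[42,3],[44,2],[44,3],[47,0],[47,3],[50,1],[54,0],[54,3],[56,2],[56,3],[61,3],[64,3],[67,0],[67,3]]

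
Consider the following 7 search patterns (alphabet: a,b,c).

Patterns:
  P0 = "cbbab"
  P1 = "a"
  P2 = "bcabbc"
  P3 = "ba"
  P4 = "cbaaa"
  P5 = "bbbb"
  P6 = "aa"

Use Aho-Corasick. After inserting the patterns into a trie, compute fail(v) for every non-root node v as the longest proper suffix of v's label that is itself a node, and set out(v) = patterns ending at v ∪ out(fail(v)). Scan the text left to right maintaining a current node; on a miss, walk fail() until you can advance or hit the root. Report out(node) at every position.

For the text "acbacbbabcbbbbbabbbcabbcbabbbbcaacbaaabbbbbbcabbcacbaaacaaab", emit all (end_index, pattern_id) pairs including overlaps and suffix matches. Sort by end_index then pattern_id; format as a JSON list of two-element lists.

Build automaton:
Trie (insert patterns):
  0='ε' goto a→6 b→7 c→1
  1='c' goto b→2
  2='cb' goto a→14 b→3
  3='cbb' goto a→4
  4='cbba' goto b→5
  5='cbbab' goto ·  ←P0
  6='a' goto a→20  ←P1
  7='b' goto a→13 b→17 c→8
  8='bc' goto a→9
  9='bca' goto b→10
  10='bcab' goto b→11
  11='bcabb' goto c→12
  12='bcabbc' goto ·  ←P2
  13='ba' goto ·  ←P3
  14='cba' goto a→15
  15='cbaa' goto a→16
  16='cbaaa' goto ·  ←P4
  17='bb' goto b→18
  18='bbb' goto b→19
  19='bbbb' goto ·  ←P5
  20='aa' goto ·  ←P6

BFS fail/out derivation:
  fail(1) 'c': from fail(0)=0 chase 'c': 0 ⇒ 0;  out=∅∪out(0)=∅
  fail(6) 'a': from fail(0)=0 chase 'a': 0 ⇒ 0;  out={1}∪out(0)={1}
  fail(7) 'b': from fail(0)=0 chase 'b': 0 ⇒ 0;  out=∅∪out(0)=∅
  fail(2) 'cb': from fail(1)=0 chase 'b': 0 ⇒ 7;  out=∅∪out(7)=∅
  fail(8) 'bc': from fail(7)=0 chase 'c': 0 ⇒ 1;  out=∅∪out(1)=∅
  fail(13) 'ba': from fail(7)=0 chase 'a': 0 ⇒ 6;  out={3}∪out(6)={1,3}
  fail(17) 'bb': from fail(7)=0 chase 'b': 0 ⇒ 7;  out=∅∪out(7)=∅
  fail(20) 'aa': from fail(6)=0 chase 'a': 0 ⇒ 6;  out={6}∪out(6)={1,6}
  fail(3) 'cbb': from fail(2)=7 chase 'b': 7 ⇒ 17;  out=∅∪out(17)=∅
  fail(9) 'bca': from fail(8)=1 chase 'a': 1→0 ⇒ 6;  out=∅∪out(6)={1}
  fail(14) 'cba': from fail(2)=7 chase 'a': 7 ⇒ 13;  out=∅∪out(13)={1,3}
  fail(18) 'bbb': from fail(17)=7 chase 'b': 7 ⇒ 17;  out=∅∪out(17)=∅
  fail(4) 'cbba': from fail(3)=17 chase 'a': 17→7 ⇒ 13;  out=∅∪out(13)={1,3}
  fail(10) 'bcab': from fail(9)=6 chase 'b': 6→0 ⇒ 7;  out=∅∪out(7)=∅
  fail(15) 'cbaa': from fail(14)=13 chase 'a': 13→6 ⇒ 20;  out=∅∪out(20)={1,6}
  fail(19) 'bbbb': from fail(18)=17 chase 'b': 17 ⇒ 18;  out={5}∪out(18)={5}
  fail(5) 'cbbab': from fail(4)=13 chase 'b': 13→6→0 ⇒ 7;  out={0}∪out(7)={0}
  fail(11) 'bcabb': from fail(10)=7 chase 'b': 7 ⇒ 17;  out=∅∪out(17)=∅
  fail(16) 'cbaaa': from fail(15)=20 chase 'a': 20→6 ⇒ 20;  out={4}∪out(20)={1,4,6}
  fail(12) 'bcabbc': from fail(11)=17 chase 'c': 17→7 ⇒ 8;  out={2}∪out(8)={2}

Run:
pos 0 'a': at 6  → match P1@[0:0]
pos 1 'c': at 1 ·f
pos 2 'b': at 2
pos 3 'a': at 14  → match P1@[3:3],P3@[2:3]
pos 4 'c': at 1 ·f
pos 5 'b': at 2
pos 6 'b': at 3
pos 7 'a': at 4  → match P1@[7:7],P3@[6:7]
pos 8 'b': at 5  → match P0@[4:8]
pos 9 'c': at 8 ·f
pos 10 'b': at 2 ·f
pos 11 'b': at 3
pos 12 'b': at 18 ·f
pos 13 'b': at 19  → match P5@[10:13]
pos 14 'b': at 19 ·f  → match P5@[11:14]
pos 15 'a': at 13 ·f  → match P1@[15:15],P3@[14:15]
pos 16 'b': at 7 ·f
pos 17 'b': at 17
pos 18 'b': at 18
pos 19 'c': at 8 ·f
pos 20 'a': at 9  → match P1@[20:20]
pos 21 'b': at 10
pos 22 'b': at 11
pos 23 'c': at 12  → match P2@[18:23]
pos 24 'b': at 2 ·f
pos 25 'a': at 14  → match P1@[25:25],P3@[24:25]
pos 26 'b': at 7 ·f
pos 27 'b': at 17
pos 28 'b': at 18
pos 29 'b': at 19  → match P5@[26:29]
pos 30 'c': at 8 ·f
pos 31 'a': at 9  → match P1@[31:31]
pos 32 'a': at 20 ·f  → match P1@[32:32],P6@[31:32]
pos 33 'c': at 1 ·f
pos 34 'b': at 2
pos 35 'a': at 14  → match P1@[35:35],P3@[34:35]
pos 36 'a': at 15  → match P1@[36:36],P6@[35:36]
pos 37 'a': at 16  → match P1@[37:37],P4@[33:37],P6@[36:37]
pos 38 'b': at 7 ·f
pos 39 'b': at 17
pos 40 'b': at 18
pos 41 'b': at 19  → match P5@[38:41]
pos 42 'b': at 19 ·f  → match P5@[39:42]
pos 43 'b': at 19 ·f  → match P5@[40:43]
pos 44 'c': at 8 ·f
pos 45 'a': at 9  → match P1@[45:45]
pos 46 'b': at 10
pos 47 'b': at 11
pos 48 'c': at 12  → match P2@[43:48]
pos 49 'a': at 9 ·f  → match P1@[49:49]
pos 50 'c': at 1 ·f
pos 51 'b': at 2
pos 52 'a': at 14  → match P1@[52:52],P3@[51:52]
pos 53 'a': at 15  → match P1@[53:53],P6@[52:53]
pos 54 'a': at 16  → match P1@[54:54],P4@[50:54],P6@[53:54]
pos 55 'c': at 1 ·f
pos 56 'a': at 6 ·f  → match P1@[56:56]
pos 57 'a': at 20  → match P1@[57:57],P6@[56:57]
pos 58 'a': at 20 ·f  → match P1@[58:58],P6@[57:58]
pos 59 'b': at 7 ·f

Result: [[0,1],[3,1],[3,3],[7,1],[7,3],[8,0],[13,5],[14,5],[15,1],[15,3],[20,1],[23,2],[25,1],[25,3],[29,5],[31,1],[32,1],[32,6],[35,1],[35,3],[36,1],[36,6],[37,1],[37,4],[37,6],[41,5],[42,5],[43,5],[45,1],[48,2],[49,1],[52,1],[52,3],[53,1],[53,6],[54,1],[54,4],[54,6],[56,1],[57,1],[57,6],[58,1],[58,6]]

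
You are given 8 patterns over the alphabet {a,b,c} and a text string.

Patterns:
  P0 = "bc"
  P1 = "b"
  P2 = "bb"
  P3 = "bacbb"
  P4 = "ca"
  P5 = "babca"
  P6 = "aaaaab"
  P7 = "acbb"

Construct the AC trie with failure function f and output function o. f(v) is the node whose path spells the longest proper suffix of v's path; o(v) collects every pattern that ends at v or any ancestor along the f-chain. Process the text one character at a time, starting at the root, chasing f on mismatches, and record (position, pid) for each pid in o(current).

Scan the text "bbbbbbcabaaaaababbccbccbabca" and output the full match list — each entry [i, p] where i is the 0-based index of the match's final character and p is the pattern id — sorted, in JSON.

Construct AC machine:
Trie (insert patterns):
  n0 'ε': a→13 b→1 c→8
  n1 'b': a→4 b→3 c→2  [P1 ends]
  n2 'bc': ·  [P0 ends]
  n3 'bb': ·  [P2 ends]
  n4 'ba': b→10 c→5
  n5 'bac': b→6
  n6 'bacb': b→7
  n7 'bacbb': ·  [P3 ends]
  n8 'c': a→9
  n9 'ca': ·  [P4 ends]
  n10 'bab': c→11
  n11 'babc': a→12
  n12 'babca': ·  [P5 ends]
  n13 'a': a→14 c→19
  n14 'aa': a→15
  n15 'aaa': a→16
  n16 'aaaa': a→17
  n17 'aaaaa': b→18
  n18 'aaaaab': ·  [P6 ends]
  n19 'ac': b→20
  n20 'acb': b→21
  n21 'acbb': ·  [P7 ends]

BFS fail/out derivation:
  fail(1) 'b': from fail(0)=0 chase 'b': 0 ⇒ 0;  out={1}∪out(0)={1}
  fail(8) 'c': from fail(0)=0 chase 'c': 0 ⇒ 0;  out=∅∪out(0)=∅
  fail(13) 'a': from fail(0)=0 chase 'a': 0 ⇒ 0;  out=∅∪out(0)=∅
  fail(2) 'bc': from fail(1)=0 chase 'c': 0 ⇒ 8;  out={0}∪out(8)={0}
  fail(3) 'bb': from fail(1)=0 chase 'b': 0 ⇒ 1;  out={2}∪out(1)={1,2}
  fail(4) 'ba': from fail(1)=0 chase 'a': 0 ⇒ 13;  out=∅∪out(13)=∅
  fail(9) 'ca': from fail(8)=0 chase 'a': 0 ⇒ 13;  out={4}∪out(13)={4}
  fail(14) 'aa': from fail(13)=0 chase 'a': 0 ⇒ 13;  out=∅∪out(13)=∅
  fail(19) 'ac': from fail(13)=0 chase 'c': 0 ⇒ 8;  out=∅∪out(8)=∅
  fail(5) 'bac': from fail(4)=13 chase 'c': 13 ⇒ 19;  out=∅∪out(19)=∅
  fail(10) 'bab': from fail(4)=13 chase 'b': 13→0 ⇒ 1;  out=∅∪out(1)={1}
  fail(15) 'aaa': from fail(14)=13 chase 'a': 13 ⇒ 14;  out=∅∪out(14)=∅
  fail(20) 'acb': from fail(19)=8 chase 'b': 8→0 ⇒ 1;  out=∅∪out(1)={1}
  fail(6) 'bacb': from fail(5)=19 chase 'b': 19 ⇒ 20;  out=∅∪out(20)={1}
  fail(11) 'babc': from fail(10)=1 chase 'c': 1 ⇒ 2;  out=∅∪out(2)={0}
  fail(16) 'aaaa': from fail(15)=14 chase 'a': 14 ⇒ 15;  out=∅∪out(15)=∅
  fail(21) 'acbb': from fail(20)=1 chase 'b': 1 ⇒ 3;  out={7}∪out(3)={1,2,7}
  fail(7) 'bacbb': from fail(6)=20 chase 'b': 20 ⇒ 21;  out={3}∪out(21)={1,2,3,7}
  fail(12) 'babca': from fail(11)=2 chase 'a': 2→8 ⇒ 9;  out={5}∪out(9)={4,5}
  fail(17) 'aaaaa': from fail(16)=15 chase 'a': 15 ⇒ 16;  out=∅∪out(16)=∅
  fail(18) 'aaaaab': from fail(17)=16 chase 'b': 16→15→14→13→0 ⇒ 1;  out={6}∪out(1)={1,6}

Scan:
i=0 'b': node 0→1  → match P1@[0:0]
i=1 'b': node 1→3  → match P1@[1:1],P2@[0:1]
i=2 'b': node 3→3 (via fail)  → match P1@[2:2],P2@[1:2]
i=3 'b': node 3→3 (via fail)  → match P1@[3:3],P2@[2:3]
i=4 'b': node 3→3 (via fail)  → match P1@[4:4],P2@[3:4]
i=5 'b': node 3→3 (via fail)  → match P1@[5:5],P2@[4:5]
i=6 'c': node 3→2 (via fail)  → match P0@[5:6]
i=7 'a': node 2→9 (via fail)  → match P4@[6:7]
i=8 'b': node 9→1 (via fail)  → match P1@[8:8]
i=9 'a': node 1→4
i=10 'a': node 4→14 (via fail)
i=11 'a': node 14→15
i=12 'a': node 15→16
i=13 'a': node 16→17
i=14 'b': node 17→18  → match P1@[14:14],P6@[9:14]
i=15 'a': node 18→4 (via fail)
i=16 'b': node 4→10  → match P1@[16:16]
i=17 'b': node 10→3 (via fail)  → match P1@[17:17],P2@[16:17]
i=18 'c': node 3→2 (via fail)  → match P0@[17:18]
i=19 'c': node 2→8 (via fail)
i=20 'b': node 8→1 (via fail)  → match P1@[20:20]
i=21 'c': node 1→2  → match P0@[20:21]
i=22 'c': node 2→8 (via fail)
i=23 'b': node 8→1 (via fail)  → match P1@[23:23]
i=24 'a': node 1→4
i=25 'b': node 4→10  → match P1@[25:25]
i=26 'c': node 10→11  → match P0@[25:26]
i=27 'a': node 11→12  → match P4@[26:27],P5@[23:27]

Matches: [[0,1],[1,1],[1,2],[2,1],[2,2],[3,1],[3,2],[4,1],[4,2],[5,1],[5,2],[6,0],[7,4],[8,1],[14,1],[14,6],[16,1],[17,1],[17,2],[18,0],[20,1],[21,0],[23,1],[25,1],[26,0],[27,4],[27,5]]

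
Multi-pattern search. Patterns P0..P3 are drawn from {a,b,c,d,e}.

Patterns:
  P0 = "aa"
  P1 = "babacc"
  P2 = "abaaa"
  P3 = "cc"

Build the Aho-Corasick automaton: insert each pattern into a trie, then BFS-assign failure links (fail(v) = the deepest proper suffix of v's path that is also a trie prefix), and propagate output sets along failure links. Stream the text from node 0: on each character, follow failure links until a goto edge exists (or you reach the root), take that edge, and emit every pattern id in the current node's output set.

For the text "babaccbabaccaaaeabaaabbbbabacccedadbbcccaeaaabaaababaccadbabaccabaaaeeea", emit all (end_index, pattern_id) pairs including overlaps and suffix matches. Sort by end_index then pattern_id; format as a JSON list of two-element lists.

Construct AC machine:
Trie nodes:
  0='ε' goto a→1 b→3 c→13
  1='a' goto a→2 b→9
  2='aa' goto ·  [P0 ends]
  3='b' goto a→4
  4='ba' goto b→5
  5='bab' goto a→6
  6='baba' goto c→7
  7='babac' goto c→8
  8='babacc' goto ·  [P1 ends]
  9='ab' goto a→10
  10='aba' goto a→11
  11='abaa' goto a→12
  12='abaaa' goto ·  [P2 ends]
  13='c' goto c→14
  14='cc' goto ·  [P3 ends]

BFS fail/out derivation:
  n1('a'): parent n0 fail=0; on 'a' 0 → fail=0;  out ∅∪∅=∅
  n3('b'): parent n0 fail=0; on 'b' 0 → fail=0;  out ∅∪∅=∅
  n13('c'): parent n0 fail=0; on 'c' 0 → fail=0;  out ∅∪∅=∅
  n2('aa'): parent n1 fail=0; on 'a' 0 → fail=1;  out {0}∪∅={0}
  n4('ba'): parent n3 fail=0; on 'a' 0 → fail=1;  out ∅∪∅=∅
  n9('ab'): parent n1 fail=0; on 'b' 0 → fail=3;  out ∅∪∅=∅
  n14('cc'): parent n13 fail=0; on 'c' 0 → fail=13;  out {3}∪∅={3}
  n5('bab'): parent n4 fail=1; on 'b' 1 → fail=9;  out ∅∪∅=∅
  n10('aba'): parent n9 fail=3; on 'a' 3 → fail=4;  out ∅∪∅=∅
  n6('baba'): parent n5 fail=9; on 'a' 9 → fail=10;  out ∅∪∅=∅
  n11('abaa'): parent n10 fail=4; on 'a' 4→1 → fail=2;  out ∅∪{0}={0}
  n7('babac'): parent n6 fail=10; on 'c' 10→4→1→0 → fail=13;  out ∅∪∅=∅
  n12('abaaa'): parent n11 fail=2; on 'a' 2→1 → fail=2;  out {2}∪{0}={0,2}
  n8('babacc'): parent n7 fail=13; on 'c' 13 → fail=14;  out {1}∪{3}={1,3}

Text stream:
i=0 'b': node 0→3
i=1 'a': node 3→4
i=2 'b': node 4→5
i=3 'a': node 5→6
i=4 'c': node 6→7
i=5 'c': node 7→8  emit P1@[0:5],P3@[4:5]
i=6 'b': node 8→3 (fail-walked)
i=7 'a': node 3→4
i=8 'b': node 4→5
i=9 'a': node 5→6
i=10 'c': node 6→7
i=11 'c': node 7→8  emit P1@[6:11],P3@[10:11]
i=12 'a': node 8→1 (fail-walked)
i=13 'a': node 1→2  emit P0@[12:13]
i=14 'a': node 2→2 (fail-walked)  emit P0@[13:14]
i=15 'e': node 2→0 (fail-walked)
i=16 'a': node 0→1
i=17 'b': node 1→9
i=18 'a': node 9→10
i=19 'a': node 10→11  emit P0@[18:19]
i=20 'a': node 11→12  emit P0@[19:20],P2@[16:20]
i=21 'b': node 12→9 (fail-walked)
i=22 'b': node 9→3 (fail-walked)
i=23 'b': node 3→3 (fail-walked)
i=24 'b': node 3→3 (fail-walked)
i=25 'a': node 3→4
i=26 'b': node 4→5
i=27 'a': node 5→6
i=28 'c': node 6→7
i=29 'c': node 7→8  emit P1@[24:29],P3@[28:29]
i=30 'c': node 8→14 (fail-walked)  emit P3@[29:30]
i=31 'e': node 14→0 (fail-walked)
i=32 'd': node 0→0
i=33 'a': node 0→1
i=34 'd': node 1→0 (fail-walked)
i=35 'b': node 0→3
i=36 'b': node 3→3 (fail-walked)
i=37 'c': node 3→13 (fail-walked)
i=38 'c': node 13→14  emit P3@[37:38]
i=39 'c': node 14→14 (fail-walked)  emit P3@[38:39]
i=40 'a': node 14→1 (fail-walked)
i=41 'e': node 1→0 (fail-walked)
i=42 'a': node 0→1
i=43 'a': node 1→2  emit P0@[42:43]
i=44 'a': node 2→2 (fail-walked)  emit P0@[43:44]
i=45 'b': node 2→9 (fail-walked)
i=46 'a': node 9→10
i=47 'a': node 10→11  emit P0@[46:47]
i=48 'a': node 11→12  emit P0@[47:48],P2@[44:48]
i=49 'b': node 12→9 (fail-walked)
i=50 'a': node 9→10
i=51 'b': node 10→5 (fail-walked)
i=52 'a': node 5→6
i=53 'c': node 6→7
i=54 'c': node 7→8  emit P1@[49:54],P3@[53:54]
i=55 'a': node 8→1 (fail-walked)
i=56 'd': node 1→0 (fail-walked)
i=57 'b': node 0→3
i=58 'a': node 3→4
i=59 'b': node 4→5
i=60 'a': node 5→6
i=61 'c': node 6→7
i=62 'c': node 7→8  emit P1@[57:62],P3@[61:62]
i=63 'a': node 8→1 (fail-walked)
i=64 'b': node 1→9
i=65 'a': node 9→10
i=66 'a': node 10→11  emit P0@[65:66]
i=67 'a': node 11→12  emit P0@[66:67],P2@[63:67]
i=68 'e': node 12→0 (fail-walked)
i=69 'e': node 0→0
i=70 'e': node 0→0
i=71 'a': node 0→1

Matches: [[5,1],[5,3],[11,1],[11,3],[13,0],[14,0],[19,0],[20,0],[20,2],[29,1],[29,3],[30,3],[38,3],[39,3],[43,0],[44,0],[47,0],[48,0],[48,2],[54,1],[54,3],[62,1],[62,3],[66,0],[67,0],[67,2]]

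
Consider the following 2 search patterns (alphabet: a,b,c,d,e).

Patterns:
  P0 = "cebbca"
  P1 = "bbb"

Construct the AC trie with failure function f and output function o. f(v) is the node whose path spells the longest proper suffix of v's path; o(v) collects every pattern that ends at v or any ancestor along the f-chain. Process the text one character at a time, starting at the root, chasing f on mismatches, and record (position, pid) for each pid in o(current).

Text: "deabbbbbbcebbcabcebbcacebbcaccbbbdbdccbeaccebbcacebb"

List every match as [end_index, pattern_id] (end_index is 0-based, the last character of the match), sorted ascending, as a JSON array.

Build automaton:
Trie (insert patterns):
  0='ε' goto b→7 c→1
  1='c' goto e→2
  2='ce' goto b→3
  3='ceb' goto b→4
  4='cebb' goto c→5
  5='cebbc' goto a→6
  6='cebbca' goto ·  [P0 ends]
  7='b' goto b→8
  8='bb' goto b→9
  9='bbb' goto ·  [P1 ends]

Failure links (BFS by depth):
  fail(1) 'c': from fail(0)=0 chase 'c': 0 ⇒ 0;  out=∅∪out(0)=∅
  fail(7) 'b': from fail(0)=0 chase 'b': 0 ⇒ 0;  out=∅∪out(0)=∅
  fail(2) 'ce': from fail(1)=0 chase 'e': 0 ⇒ 0;  out=∅∪out(0)=∅
  fail(8) 'bb': from fail(7)=0 chase 'b': 0 ⇒ 7;  out=∅∪out(7)=∅
  fail(3) 'ceb': from fail(2)=0 chase 'b': 0 ⇒ 7;  out=∅∪out(7)=∅
  fail(9) 'bbb': from fail(8)=7 chase 'b': 7 ⇒ 8;  out={1}∪out(8)={1}
  fail(4) 'cebb': from fail(3)=7 chase 'b': 7 ⇒ 8;  out=∅∪out(8)=∅
  fail(5) 'cebbc': from fail(4)=8 chase 'c': 8→7→0 ⇒ 1;  out=∅∪out(1)=∅
  fail(6) 'cebbca': from fail(5)=1 chase 'a': 1→0 ⇒ 0;  out={0}∪out(0)={0}

Text stream:
pos 0 'd': at 0
pos 1 'e': at 0
pos 2 'a': at 0
pos 3 'b': at 7
pos 4 'b': at 8
pos 5 'b': at 9  ** P1@[3:5]
pos 6 'b': at 9 (via fail)  ** P1@[4:6]
pos 7 'b': at 9 (via fail)  ** P1@[5:7]
pos 8 'b': at 9 (via fail)  ** P1@[6:8]
pos 9 'c': at 1 (via fail)
pos 10 'e': at 2
pos 11 'b': at 3
pos 12 'b': at 4
pos 13 'c': at 5
pos 14 'a': at 6  ** P0@[9:14]
pos 15 'b': at 7 (via fail)
pos 16 'c': at 1 (via fail)
pos 17 'e': at 2
pos 18 'b': at 3
pos 19 'b': at 4
pos 20 'c': at 5
pos 21 'a': at 6  ** P0@[16:21]
pos 22 'c': at 1 (via fail)
pos 23 'e': at 2
pos 24 'b': at 3
pos 25 'b': at 4
pos 26 'c': at 5
pos 27 'a': at 6  ** P0@[22:27]
pos 28 'c': at 1 (via fail)
pos 29 'c': at 1 (via fail)
pos 30 'b': at 7 (via fail)
pos 31 'b': at 8
pos 32 'b': at 9  ** P1@[30:32]
pos 33 'd': at 0 (via fail)
pos 34 'b': at 7
pos 35 'd': at 0 (via fail)
pos 36 'c': at 1
pos 37 'c': at 1 (via fail)
pos 38 'b': at 7 (via fail)
pos 39 'e': at 0 (via fail)
pos 40 'a': at 0
pos 41 'c': at 1
pos 42 'c': at 1 (via fail)
pos 43 'e': at 2
pos 44 'b': at 3
pos 45 'b': at 4
pos 46 'c': at 5
pos 47 'a': at 6  ** P0@[42:47]
pos 48 'c': at 1 (via fail)
pos 49 'e': at 2
pos 50 'b': at 3
pos 51 'b': at 4

All matches (sorted): [[5,1],[6,1],[7,1],[8,1],[14,0],[21,0],[27,0],[32,1],[47,0]]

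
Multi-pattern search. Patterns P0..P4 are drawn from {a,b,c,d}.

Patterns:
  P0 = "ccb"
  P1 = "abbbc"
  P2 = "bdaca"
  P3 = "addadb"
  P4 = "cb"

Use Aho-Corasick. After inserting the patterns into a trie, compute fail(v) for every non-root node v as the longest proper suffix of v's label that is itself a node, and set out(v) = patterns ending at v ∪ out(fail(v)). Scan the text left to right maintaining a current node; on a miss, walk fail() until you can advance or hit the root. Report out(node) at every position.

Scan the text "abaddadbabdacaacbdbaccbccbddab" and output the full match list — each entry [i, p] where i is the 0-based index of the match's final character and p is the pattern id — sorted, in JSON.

Build:
Trie (insert patterns):
  0='ε' goto a→4 b→9 c→1
  1='c' goto b→19 c→2
  2='cc' goto b→3
  3='ccb' goto ·  ←P0
  4='a' goto b→5 d→14
  5='ab' goto b→6
  6='abb' goto b→7
  7='abbb' goto c→8
  8='abbbc' goto ·  ←P1
  9='b' goto d→10
  10='bd' goto a→11
  11='bda' goto c→12
  12='bdac' goto a→13
  13='bdaca' goto ·  ←P2
  14='ad' goto d→15
  15='add' goto a→16
  16='adda' goto d→17
  17='addad' goto b→18
  18='addadb' goto ·  ←P3
  19='cb' goto ·  ←P4

BFS fail/out derivation:
  n1('c'): parent n0 fail=0; on 'c' 0 → fail=0;  out ∅∪∅=∅
  n4('a'): parent n0 fail=0; on 'a' 0 → fail=0;  out ∅∪∅=∅
  n9('b'): parent n0 fail=0; on 'b' 0 → fail=0;  out ∅∪∅=∅
  n2('cc'): parent n1 fail=0; on 'c' 0 → fail=1;  out ∅∪∅=∅
  n5('ab'): parent n4 fail=0; on 'b' 0 → fail=9;  out ∅∪∅=∅
  n10('bd'): parent n9 fail=0; on 'd' 0 → fail=0;  out ∅∪∅=∅
  n14('ad'): parent n4 fail=0; on 'd' 0 → fail=0;  out ∅∪∅=∅
  n19('cb'): parent n1 fail=0; on 'b' 0 → fail=9;  out {4}∪∅={4}
  n3('ccb'): parent n2 fail=1; on 'b' 1 → fail=19;  out {0}∪{4}={0,4}
  n6('abb'): parent n5 fail=9; on 'b' 9→0 → fail=9;  out ∅∪∅=∅
  n11('bda'): parent n10 fail=0; on 'a' 0 → fail=4;  out ∅∪∅=∅
  n15('add'): parent n14 fail=0; on 'd' 0 → fail=0;  out ∅∪∅=∅
  n7('abbb'): parent n6 fail=9; on 'b' 9→0 → fail=9;  out ∅∪∅=∅
  n12('bdac'): parent n11 fail=4; on 'c' 4→0 → fail=1;  out ∅∪∅=∅
  n16('adda'): parent n15 fail=0; on 'a' 0 → fail=4;  out ∅∪∅=∅
  n8('abbbc'): parent n7 fail=9; on 'c' 9→0 → fail=1;  out {1}∪∅={1}
  n13('bdaca'): parent n12 fail=1; on 'a' 1→0 → fail=4;  out {2}∪∅={2}
  n17('addad'): parent n16 fail=4; on 'd' 4 → fail=14;  out ∅∪∅=∅
  n18('addadb'): parent n17 fail=14; on 'b' 14→0 → fail=9;  out {3}∪∅={3}

Text stream:
pos 0 'a': at 4
pos 1 'b': at 5
pos 2 'a': at 4 (via fail)
pos 3 'd': at 14
pos 4 'd': at 15
pos 5 'a': at 16
pos 6 'd': at 17
pos 7 'b': at 18  → match P3@[2:7]
pos 8 'a': at 4 (via fail)
pos 9 'b': at 5
pos 10 'd': at 10 (via fail)
pos 11 'a': at 11
pos 12 'c': at 12
pos 13 'a': at 13  → match P2@[9:13]
pos 14 'a': at 4 (via fail)
pos 15 'c': at 1 (via fail)
pos 16 'b': at 19  → match P4@[15:16]
pos 17 'd': at 10 (via fail)
pos 18 'b': at 9 (via fail)
pos 19 'a': at 4 (via fail)
pos 20 'c': at 1 (via fail)
pos 21 'c': at 2
pos 22 'b': at 3  → match P0@[20:22],P4@[21:22]
pos 23 'c': at 1 (via fail)
pos 24 'c': at 2
pos 25 'b': at 3  → match P0@[23:25],P4@[24:25]
pos 26 'd': at 10 (via fail)
pos 27 'd': at 0 (via fail)
pos 28 'a': at 4
pos 29 'b': at 5

Result: [[7,3],[13,2],[16,4],[22,0],[22,4],[25,0],[25,4]]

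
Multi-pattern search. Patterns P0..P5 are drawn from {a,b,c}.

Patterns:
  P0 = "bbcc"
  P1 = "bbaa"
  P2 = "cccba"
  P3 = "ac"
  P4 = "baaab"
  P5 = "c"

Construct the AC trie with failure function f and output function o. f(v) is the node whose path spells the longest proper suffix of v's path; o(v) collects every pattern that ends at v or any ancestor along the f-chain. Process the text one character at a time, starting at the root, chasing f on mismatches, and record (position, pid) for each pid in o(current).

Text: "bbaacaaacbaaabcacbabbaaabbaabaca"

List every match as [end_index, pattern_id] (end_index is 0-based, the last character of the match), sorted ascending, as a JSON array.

Build automaton:
Trie nodes:
  0='ε' goto a→12 b→1 c→7
  1='b' goto a→14 b→2
  2='bb' goto a→5 c→3
  3='bbc' goto c→4
  4='bbcc' goto ·  ←P0
  5='bba' goto a→6
  6='bbaa' goto ·  ←P1
  7='c' goto c→8  ←P5
  8='cc' goto c→9
  9='ccc' goto b→10
  10='cccb' goto a→11
  11='cccba' goto ·  ←P2
  12='a' goto c→13
  13='ac' goto ·  ←P3
  14='ba' goto a→15
  15='baa' goto a→16
  16='baaa' goto b→17
  17='baaab' goto ·  ←P4

Failure links (BFS by depth):
  n1('b'): parent n0 fail=0; on 'b' 0 → fail=0;  out ∅∪∅=∅
  n7('c'): parent n0 fail=0; on 'c' 0 → fail=0;  out {5}∪∅={5}
  n12('a'): parent n0 fail=0; on 'a' 0 → fail=0;  out ∅∪∅=∅
  n2('bb'): parent n1 fail=0; on 'b' 0 → fail=1;  out ∅∪∅=∅
  n8('cc'): parent n7 fail=0; on 'c' 0 → fail=7;  out ∅∪{5}={5}
  n13('ac'): parent n12 fail=0; on 'c' 0 → fail=7;  out {3}∪{5}={3,5}
  n14('ba'): parent n1 fail=0; on 'a' 0 → fail=12;  out ∅∪∅=∅
  n3('bbc'): parent n2 fail=1; on 'c' 1→0 → fail=7;  out ∅∪{5}={5}
  n5('bba'): parent n2 fail=1; on 'a' 1 → fail=14;  out ∅∪∅=∅
  n9('ccc'): parent n8 fail=7; on 'c' 7 → fail=8;  out ∅∪{5}={5}
  n15('baa'): parent n14 fail=12; on 'a' 12→0 → fail=12;  out ∅∪∅=∅
  n4('bbcc'): parent n3 fail=7; on 'c' 7 → fail=8;  out {0}∪{5}={0,5}
  n6('bbaa'): parent n5 fail=14; on 'a' 14 → fail=15;  out {1}∪∅={1}
  n10('cccb'): parent n9 fail=8; on 'b' 8→7→0 → fail=1;  out ∅∪∅=∅
  n16('baaa'): parent n15 fail=12; on 'a' 12→0 → fail=12;  out ∅∪∅=∅
  n11('cccba'): parent n10 fail=1; on 'a' 1 → fail=14;  out {2}∪∅={2}
  n17('baaab'): parent n16 fail=12; on 'b' 12→0 → fail=1;  out {4}∪∅={4}

Text stream:
pos 0 'b': at 1
pos 1 'b': at 2
pos 2 'a': at 5
pos 3 'a': at 6  emit P1@[0:3]
pos 4 'c': at 13 (fail-walked)  emit P3@[3:4],P5@[4:4]
pos 5 'a': at 12 (fail-walked)
pos 6 'a': at 12 (fail-walked)
pos 7 'a': at 12 (fail-walked)
pos 8 'c': at 13  emit P3@[7:8],P5@[8:8]
pos 9 'b': at 1 (fail-walked)
pos 10 'a': at 14
pos 11 'a': at 15
pos 12 'a': at 16
pos 13 'b': at 17  emit P4@[9:13]
pos 14 'c': at 7 (fail-walked)  emit P5@[14:14]
pos 15 'a': at 12 (fail-walked)
pos 16 'c': at 13  emit P3@[15:16],P5@[16:16]
pos 17 'b': at 1 (fail-walked)
pos 18 'a': at 14
pos 19 'b': at 1 (fail-walked)
pos 20 'b': at 2
pos 21 'a': at 5
pos 22 'a': at 6  emit P1@[19:22]
pos 23 'a': at 16 (fail-walked)
pos 24 'b': at 17  emit P4@[20:24]
pos 25 'b': at 2 (fail-walked)
pos 26 'a': at 5
pos 27 'a': at 6  emit P1@[24:27]
pos 28 'b': at 1 (fail-walked)
pos 29 'a': at 14
pos 30 'c': at 13 (fail-walked)  emit P3@[29:30],P5@[30:30]
pos 31 'a': at 12 (fail-walked)

Result: [[3,1],[4,3],[4,5],[8,3],[8,5],[13,4],[14,5],[16,3],[16,5],[22,1],[24,4],[27,1],[30,3],[30,5]]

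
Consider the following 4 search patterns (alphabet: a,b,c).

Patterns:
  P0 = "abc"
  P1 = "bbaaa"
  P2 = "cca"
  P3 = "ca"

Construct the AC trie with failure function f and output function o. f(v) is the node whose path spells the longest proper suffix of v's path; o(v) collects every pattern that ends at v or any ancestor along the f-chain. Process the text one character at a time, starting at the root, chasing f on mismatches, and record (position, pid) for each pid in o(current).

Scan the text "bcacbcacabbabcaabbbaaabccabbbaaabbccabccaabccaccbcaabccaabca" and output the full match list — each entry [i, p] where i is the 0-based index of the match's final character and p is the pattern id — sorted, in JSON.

Construct AC machine:
Trie (insert patterns):
  0='ε' goto a→1 b→4 c→9
  1='a' goto b→2
  2='ab' goto c→3
  3='abc' goto ·  ←P0
  4='b' goto b→5
  5='bb' goto a→6
  6='bba' goto a→7
  7='bbaa' goto a→8
  8='bbaaa' goto ·  ←P1
  9='c' goto a→12 c→10
  10='cc' goto a→11
  11='cca' goto ·  ←P2
  12='ca' goto ·  ←P3

BFS fail/out derivation:
  fail(1) 'a': from fail(0)=0 chase 'a': 0 ⇒ 0;  out=∅∪out(0)=∅
  fail(4) 'b': from fail(0)=0 chase 'b': 0 ⇒ 0;  out=∅∪out(0)=∅
  fail(9) 'c': from fail(0)=0 chase 'c': 0 ⇒ 0;  out=∅∪out(0)=∅
  fail(2) 'ab': from fail(1)=0 chase 'b': 0 ⇒ 4;  out=∅∪out(4)=∅
  fail(5) 'bb': from fail(4)=0 chase 'b': 0 ⇒ 4;  out=∅∪out(4)=∅
  fail(10) 'cc': from fail(9)=0 chase 'c': 0 ⇒ 9;  out=∅∪out(9)=∅
  fail(12) 'ca': from fail(9)=0 chase 'a': 0 ⇒ 1;  out={3}∪out(1)={3}
  fail(3) 'abc': from fail(2)=4 chase 'c': 4→0 ⇒ 9;  out={0}∪out(9)={0}
  fail(6) 'bba': from fail(5)=4 chase 'a': 4→0 ⇒ 1;  out=∅∪out(1)=∅
  fail(11) 'cca': from fail(10)=9 chase 'a': 9 ⇒ 12;  out={2}∪out(12)={2,3}
  fail(7) 'bbaa': from fail(6)=1 chase 'a': 1→0 ⇒ 1;  out=∅∪out(1)=∅
  fail(8) 'bbaaa': from fail(7)=1 chase 'a': 1→0 ⇒ 1;  out={1}∪out(1)={1}

Text stream:
i=0 'b': node 0→4
i=1 'c': node 4→9 (fail-walked)
i=2 'a': node 9→12  ** P3@[1:2]
i=3 'c': node 12→9 (fail-walked)
i=4 'b': node 9→4 (fail-walked)
i=5 'c': node 4→9 (fail-walked)
i=6 'a': node 9→12  ** P3@[5:6]
i=7 'c': node 12→9 (fail-walked)
i=8 'a': node 9→12  ** P3@[7:8]
i=9 'b': node 12→2 (fail-walked)
i=10 'b': node 2→5 (fail-walked)
i=11 'a': node 5→6
i=12 'b': node 6→2 (fail-walked)
i=13 'c': node 2→3  ** P0@[11:13]
i=14 'a': node 3→12 (fail-walked)  ** P3@[13:14]
i=15 'a': node 12→1 (fail-walked)
i=16 'b': node 1→2
i=17 'b': node 2→5 (fail-walked)
i=18 'b': node 5→5 (fail-walked)
i=19 'a': node 5→6
i=20 'a': node 6→7
i=21 'a': node 7→8  ** P1@[17:21]
i=22 'b': node 8→2 (fail-walked)
i=23 'c': node 2→3  ** P0@[21:23]
i=24 'c': node 3→10 (fail-walked)
i=25 'a': node 10→11  ** P2@[23:25],P3@[24:25]
i=26 'b': node 11→2 (fail-walked)
i=27 'b': node 2→5 (fail-walked)
i=28 'b': node 5→5 (fail-walked)
i=29 'a': node 5→6
i=30 'a': node 6→7
i=31 'a': node 7→8  ** P1@[27:31]
i=32 'b': node 8→2 (fail-walked)
i=33 'b': node 2→5 (fail-walked)
i=34 'c': node 5→9 (fail-walked)
i=35 'c': node 9→10
i=36 'a': node 10→11  ** P2@[34:36],P3@[35:36]
i=37 'b': node 11→2 (fail-walked)
i=38 'c': node 2→3  ** P0@[36:38]
i=39 'c': node 3→10 (fail-walked)
i=40 'a': node 10→11  ** P2@[38:40],P3@[39:40]
i=41 'a': node 11→1 (fail-walked)
i=42 'b': node 1→2
i=43 'c': node 2→3  ** P0@[41:43]
i=44 'c': node 3→10 (fail-walked)
i=45 'a': node 10→11  ** P2@[43:45],P3@[44:45]
i=46 'c': node 11→9 (fail-walked)
i=47 'c': node 9→10
i=48 'b': node 10→4 (fail-walked)
i=49 'c': node 4→9 (fail-walked)
i=50 'a': node 9→12  ** P3@[49:50]
i=51 'a': node 12→1 (fail-walked)
i=52 'b': node 1→2
i=53 'c': node 2→3  ** P0@[51:53]
i=54 'c': node 3→10 (fail-walked)
i=55 'a': node 10→11  ** P2@[53:55],P3@[54:55]
i=56 'a': node 11→1 (fail-walked)
i=57 'b': node 1→2
i=58 'c': node 2→3  ** P0@[56:58]
i=59 'a': node 3→12 (fail-walked)  ** P3@[58:59]

Matches: [[2,3],[6,3],[8,3],[13,0],[14,3],[21,1],[23,0],[25,2],[25,3],[31,1],[36,2],[36,3],[38,0],[40,2],[40,3],[43,0],[45,2],[45,3],[50,3],[53,0],[55,2],[55,3],[58,0],[59,3]]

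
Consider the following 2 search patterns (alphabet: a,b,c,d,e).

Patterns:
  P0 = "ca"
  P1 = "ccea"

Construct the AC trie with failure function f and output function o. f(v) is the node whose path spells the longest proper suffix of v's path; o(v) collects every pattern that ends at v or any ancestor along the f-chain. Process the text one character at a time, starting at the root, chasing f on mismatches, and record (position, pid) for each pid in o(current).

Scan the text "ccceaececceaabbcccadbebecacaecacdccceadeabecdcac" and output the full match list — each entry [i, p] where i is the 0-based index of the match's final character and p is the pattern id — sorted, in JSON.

Construct AC machine:
Trie nodes:
  n0 'ε': c→1
  n1 'c': a→2 c→3
  n2 'ca': ·  [P0 ends]
  n3 'cc': e→4
  n4 'cce': a→5
  n5 'ccea': ·  [P1 ends]

Failure links (BFS by depth):
  n1('c'): parent n0 fail=0; on 'c' 0 → fail=0;  out ∅∪∅=∅
  n2('ca'): parent n1 fail=0; on 'a' 0 → fail=0;  out {0}∪∅={0}
  n3('cc'): parent n1 fail=0; on 'c' 0 → fail=1;  out ∅∪∅=∅
  n4('cce'): parent n3 fail=1; on 'e' 1→0 → fail=0;  out ∅∪∅=∅
  n5('ccea'): parent n4 fail=0; on 'a' 0 → fail=0;  out {1}∪∅={1}

Text stream:
[0] read 'c'  n0⇒n1
[1] read 'c'  n1⇒n3
[2] read 'c'  n3⇒n3 (via fail)
[3] read 'e'  n3⇒n4
[4] read 'a'  n4⇒n5  ** P1@[1:4]
[5] read 'e'  n5⇒n0 (via fail)
[6] read 'c'  n0⇒n1
[7] read 'e'  n1⇒n0 (via fail)
[8] read 'c'  n0⇒n1
[9] read 'c'  n1⇒n3
[10] read 'e'  n3⇒n4
[11] read 'a'  n4⇒n5  ** P1@[8:11]
[12] read 'a'  n5⇒n0 (via fail)
[13] read 'b'  n0⇒n0
[14] read 'b'  n0⇒n0
[15] read 'c'  n0⇒n1
[16] read 'c'  n1⇒n3
[17] read 'c'  n3⇒n3 (via fail)
[18] read 'a'  n3⇒n2 (via fail)  ** P0@[17:18]
[19] read 'd'  n2⇒n0 (via fail)
[20] read 'b'  n0⇒n0
[21] read 'e'  n0⇒n0
[22] read 'b'  n0⇒n0
[23] read 'e'  n0⇒n0
[24] read 'c'  n0⇒n1
[25] read 'a'  n1⇒n2  ** P0@[24:25]
[26] read 'c'  n2⇒n1 (via fail)
[27] read 'a'  n1⇒n2  ** P0@[26:27]
[28] read 'e'  n2⇒n0 (via fail)
[29] read 'c'  n0⇒n1
[30] read 'a'  n1⇒n2  ** P0@[29:30]
[31] read 'c'  n2⇒n1 (via fail)
[32] read 'd'  n1⇒n0 (via fail)
[33] read 'c'  n0⇒n1
[34] read 'c'  n1⇒n3
[35] read 'c'  n3⇒n3 (via fail)
[36] read 'e'  n3⇒n4
[37] read 'a'  n4⇒n5  ** P1@[34:37]
[38] read 'd'  n5⇒n0 (via fail)
[39] read 'e'  n0⇒n0
[40] read 'a'  n0⇒n0
[41] read 'b'  n0⇒n0
[42] read 'e'  n0⇒n0
[43] read 'c'  n0⇒n1
[44] read 'd'  n1⇒n0 (via fail)
[45] read 'c'  n0⇒n1
[46] read 'a'  n1⇒n2  ** P0@[45:46]
[47] read 'c'  n2⇒n1 (via fail)

Result: [[4,1],[11,1],[18,0],[25,0],[27,0],[30,0],[37,1],[46,0]]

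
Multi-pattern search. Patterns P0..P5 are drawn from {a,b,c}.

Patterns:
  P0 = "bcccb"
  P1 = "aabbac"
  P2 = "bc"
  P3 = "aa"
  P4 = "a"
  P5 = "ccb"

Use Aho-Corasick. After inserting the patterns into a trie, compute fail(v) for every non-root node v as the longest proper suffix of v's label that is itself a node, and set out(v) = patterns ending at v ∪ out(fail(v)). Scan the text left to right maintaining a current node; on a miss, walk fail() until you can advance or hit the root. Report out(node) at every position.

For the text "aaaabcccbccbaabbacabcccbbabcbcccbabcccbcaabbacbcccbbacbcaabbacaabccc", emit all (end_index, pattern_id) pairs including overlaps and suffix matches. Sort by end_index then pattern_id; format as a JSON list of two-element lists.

Build:
Trie (insert patterns):
  0='ε' goto a→6 b→1 c→12
  1='b' goto c→2
  2='bc' goto c→3  ←P2
  3='bcc' goto c→4
  4='bccc' goto b→5
  5='bcccb' goto ·  ←P0
  6='a' goto a→7  ←P4
  7='aa' goto b→8  ←P3
  8='aab' goto b→9
  9='aabb' goto a→10
  10='aabba' goto c→11
  11='aabbac' goto ·  ←P1
  12='c' goto c→13
  13='cc' goto b→14
  14='ccb' goto ·  ←P5

BFS fail/out derivation:
  fail(1) 'b': from fail(0)=0 chase 'b': 0 ⇒ 0;  out=∅∪out(0)=∅
  fail(6) 'a': from fail(0)=0 chase 'a': 0 ⇒ 0;  out={4}∪out(0)={4}
  fail(12) 'c': from fail(0)=0 chase 'c': 0 ⇒ 0;  out=∅∪out(0)=∅
  fail(2) 'bc': from fail(1)=0 chase 'c': 0 ⇒ 12;  out={2}∪out(12)={2}
  fail(7) 'aa': from fail(6)=0 chase 'a': 0 ⇒ 6;  out={3}∪out(6)={3,4}
  fail(13) 'cc': from fail(12)=0 chase 'c': 0 ⇒ 12;  out=∅∪out(12)=∅
  fail(3) 'bcc': from fail(2)=12 chase 'c': 12 ⇒ 13;  out=∅∪out(13)=∅
  fail(8) 'aab': from fail(7)=6 chase 'b': 6→0 ⇒ 1;  out=∅∪out(1)=∅
  fail(14) 'ccb': from fail(13)=12 chase 'b': 12→0 ⇒ 1;  out={5}∪out(1)={5}
  fail(4) 'bccc': from fail(3)=13 chase 'c': 13→12 ⇒ 13;  out=∅∪out(13)=∅
  fail(9) 'aabb': from fail(8)=1 chase 'b': 1→0 ⇒ 1;  out=∅∪out(1)=∅
  fail(5) 'bcccb': from fail(4)=13 chase 'b': 13 ⇒ 14;  out={0}∪out(14)={0,5}
  fail(10) 'aabba': from fail(9)=1 chase 'a': 1→0 ⇒ 6;  out=∅∪out(6)={4}
  fail(11) 'aabbac': from fail(10)=6 chase 'c': 6→0 ⇒ 12;  out={1}∪out(12)={1}

Run:
i=0 'a': node 0→6  emit P4@[0:0]
i=1 'a': node 6→7  emit P3@[0:1],P4@[1:1]
i=2 'a': node 7→7 (fail-walked)  emit P3@[1:2],P4@[2:2]
i=3 'a': node 7→7 (fail-walked)  emit P3@[2:3],P4@[3:3]
i=4 'b': node 7→8
i=5 'c': node 8→2 (fail-walked)  emit P2@[4:5]
i=6 'c': node 2→3
i=7 'c': node 3→4
i=8 'b': node 4→5  emit P0@[4:8],P5@[6:8]
i=9 'c': node 5→2 (fail-walked)  emit P2@[8:9]
i=10 'c': node 2→3
i=11 'b': node 3→14 (fail-walked)  emit P5@[9:11]
i=12 'a': node 14→6 (fail-walked)  emit P4@[12:12]
i=13 'a': node 6→7  emit P3@[12:13],P4@[13:13]
i=14 'b': node 7→8
i=15 'b': node 8→9
i=16 'a': node 9→10  emit P4@[16:16]
i=17 'c': node 10→11  emit P1@[12:17]
i=18 'a': node 11→6 (fail-walked)  emit P4@[18:18]
i=19 'b': node 6→1 (fail-walked)
i=20 'c': node 1→2  emit P2@[19:20]
i=21 'c': node 2→3
i=22 'c': node 3→4
i=23 'b': node 4→5  emit P0@[19:23],P5@[21:23]
i=24 'b': node 5→1 (fail-walked)
i=25 'a': node 1→6 (fail-walked)  emit P4@[25:25]
i=26 'b': node 6→1 (fail-walked)
i=27 'c': node 1→2  emit P2@[26:27]
i=28 'b': node 2→1 (fail-walked)
i=29 'c': node 1→2  emit P2@[28:29]
i=30 'c': node 2→3
i=31 'c': node 3→4
i=32 'b': node 4→5  emit P0@[28:32],P5@[30:32]
i=33 'a': node 5→6 (fail-walked)  emit P4@[33:33]
i=34 'b': node 6→1 (fail-walked)
i=35 'c': node 1→2  emit P2@[34:35]
i=36 'c': node 2→3
i=37 'c': node 3→4
i=38 'b': node 4→5  emit P0@[34:38],P5@[36:38]
i=39 'c': node 5→2 (fail-walked)  emit P2@[38:39]
i=40 'a': node 2→6 (fail-walked)  emit P4@[40:40]
i=41 'a': node 6→7  emit P3@[40:41],P4@[41:41]
i=42 'b': node 7→8
i=43 'b': node 8→9
i=44 'a': node 9→10  emit P4@[44:44]
i=45 'c': node 10→11  emit P1@[40:45]
i=46 'b': node 11→1 (fail-walked)
i=47 'c': node 1→2  emit P2@[46:47]
i=48 'c': node 2→3
i=49 'c': node 3→4
i=50 'b': node 4→5  emit P0@[46:50],P5@[48:50]
i=51 'b': node 5→1 (fail-walked)
i=52 'a': node 1→6 (fail-walked)  emit P4@[52:52]
i=53 'c': node 6→12 (fail-walked)
i=54 'b': node 12→1 (fail-walked)
i=55 'c': node 1→2  emit P2@[54:55]
i=56 'a': node 2→6 (fail-walked)  emit P4@[56:56]
i=57 'a': node 6→7  emit P3@[56:57],P4@[57:57]
i=58 'b': node 7→8
i=59 'b': node 8→9
i=60 'a': node 9→10  emit P4@[60:60]
i=61 'c': node 10→11  emit P1@[56:61]
i=62 'a': node 11→6 (fail-walked)  emit P4@[62:62]
i=63 'a': node 6→7  emit P3@[62:63],P4@[63:63]
i=64 'b': node 7→8
i=65 'c': node 8→2 (fail-walked)  emit P2@[64:65]
i=66 'c': node 2→3
i=67 'c': node 3→4

Matches: [[0,4],[1,3],[1,4],[2,3],[2,4],[3,3],[3,4],[5,2],[8,0],[8,5],[9,2],[11,5],[12,4],[13,3],[13,4],[16,4],[17,1],[18,4],[20,2],[23,0],[23,5],[25,4],[27,2],[29,2],[32,0],[32,5],[33,4],[35,2],[38,0],[38,5],[39,2],[40,4],[41,3],[41,4],[44,4],[45,1],[47,2],[50,0],[50,5],[52,4],[55,2],[56,4],[57,3],[57,4],[60,4],[61,1],[62,4],[63,3],[63,4],[65,2]]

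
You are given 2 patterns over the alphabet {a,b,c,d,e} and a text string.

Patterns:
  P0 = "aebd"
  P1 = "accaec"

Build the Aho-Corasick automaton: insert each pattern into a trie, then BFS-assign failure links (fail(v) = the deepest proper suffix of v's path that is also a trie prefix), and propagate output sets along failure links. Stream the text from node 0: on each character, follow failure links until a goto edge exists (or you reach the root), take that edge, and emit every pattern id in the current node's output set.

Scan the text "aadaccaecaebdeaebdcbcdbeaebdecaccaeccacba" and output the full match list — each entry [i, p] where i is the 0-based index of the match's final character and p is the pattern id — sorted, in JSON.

Construct AC machine:
Trie (insert patterns):
  n0 'ε': a→1
  n1 'a': c→5 e→2
  n2 'ae': b→3
  n3 'aeb': d→4
  n4 'aebd': ·  [P0 ends]
  n5 'ac': c→6
  n6 'acc': a→7
  n7 'acca': e→8
  n8 'accae': c→9
  n9 'accaec': ·  [P1 ends]

BFS fail/out derivation:
  n1('a'): parent n0 fail=0; on 'a' 0 → fail=0;  out ∅∪∅=∅
  n2('ae'): parent n1 fail=0; on 'e' 0 → fail=0;  out ∅∪∅=∅
  n5('ac'): parent n1 fail=0; on 'c' 0 → fail=0;  out ∅∪∅=∅
  n3('aeb'): parent n2 fail=0; on 'b' 0 → fail=0;  out ∅∪∅=∅
  n6('acc'): parent n5 fail=0; on 'c' 0 → fail=0;  out ∅∪∅=∅
  n4('aebd'): parent n3 fail=0; on 'd' 0 → fail=0;  out {0}∪∅={0}
  n7('acca'): parent n6 fail=0; on 'a' 0 → fail=1;  out ∅∪∅=∅
  n8('accae'): parent n7 fail=1; on 'e' 1 → fail=2;  out ∅∪∅=∅
  n9('accaec'): parent n8 fail=2; on 'c' 2→0 → fail=0;  out {1}∪∅={1}

Scan:
pos 0 'a': at 1
pos 1 'a': at 1 (fail-walked)
pos 2 'd': at 0 (fail-walked)
pos 3 'a': at 1
pos 4 'c': at 5
pos 5 'c': at 6
pos 6 'a': at 7
pos 7 'e': at 8
pos 8 'c': at 9  emit P1@[3:8]
pos 9 'a': at 1 (fail-walked)
pos 10 'e': at 2
pos 11 'b': at 3
pos 12 'd': at 4  emit P0@[9:12]
pos 13 'e': at 0 (fail-walked)
pos 14 'a': at 1
pos 15 'e': at 2
pos 16 'b': at 3
pos 17 'd': at 4  emit P0@[14:17]
pos 18 'c': at 0 (fail-walked)
pos 19 'b': at 0
pos 20 'c': at 0
pos 21 'd': at 0
pos 22 'b': at 0
pos 23 'e': at 0
pos 24 'a': at 1
pos 25 'e': at 2
pos 26 'b': at 3
pos 27 'd': at 4  emit P0@[24:27]
pos 28 'e': at 0 (fail-walked)
pos 29 'c': at 0
pos 30 'a': at 1
pos 31 'c': at 5
pos 32 'c': at 6
pos 33 'a': at 7
pos 34 'e': at 8
pos 35 'c': at 9  emit P1@[30:35]
pos 36 'c': at 0 (fail-walked)
pos 37 'a': at 1
pos 38 'c': at 5
pos 39 'b': at 0 (fail-walked)
pos 40 'a': at 1

All matches (sorted): [[8,1],[12,0],[17,0],[27,0],[35,1]]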